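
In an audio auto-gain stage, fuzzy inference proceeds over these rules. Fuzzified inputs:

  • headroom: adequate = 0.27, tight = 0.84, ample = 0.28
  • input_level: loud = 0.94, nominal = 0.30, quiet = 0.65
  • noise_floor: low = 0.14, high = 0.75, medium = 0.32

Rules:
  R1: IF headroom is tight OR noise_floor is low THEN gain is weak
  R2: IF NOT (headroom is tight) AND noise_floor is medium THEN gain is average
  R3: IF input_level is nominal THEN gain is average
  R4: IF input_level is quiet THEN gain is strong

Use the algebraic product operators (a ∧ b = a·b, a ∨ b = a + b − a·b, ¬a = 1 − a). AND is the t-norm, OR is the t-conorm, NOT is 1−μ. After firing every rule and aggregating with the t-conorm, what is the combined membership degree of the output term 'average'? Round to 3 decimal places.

R1: tight=0.84, low=0.14; OR[a + b − a·b] → w = 0.8624
R2: ¬tight=1−0.84=0.16, medium=0.32; AND[a·b] → w = 0.0512
R3: nominal=0.30 → w = 0.3000
R4: quiet=0.65 → w = 0.6500
Rules with consequent 'average': {R2, R3} → strengths 0.0512, 0.3000
Aggregate via t-conorm [a + b − a·b]: 0.3358

0.336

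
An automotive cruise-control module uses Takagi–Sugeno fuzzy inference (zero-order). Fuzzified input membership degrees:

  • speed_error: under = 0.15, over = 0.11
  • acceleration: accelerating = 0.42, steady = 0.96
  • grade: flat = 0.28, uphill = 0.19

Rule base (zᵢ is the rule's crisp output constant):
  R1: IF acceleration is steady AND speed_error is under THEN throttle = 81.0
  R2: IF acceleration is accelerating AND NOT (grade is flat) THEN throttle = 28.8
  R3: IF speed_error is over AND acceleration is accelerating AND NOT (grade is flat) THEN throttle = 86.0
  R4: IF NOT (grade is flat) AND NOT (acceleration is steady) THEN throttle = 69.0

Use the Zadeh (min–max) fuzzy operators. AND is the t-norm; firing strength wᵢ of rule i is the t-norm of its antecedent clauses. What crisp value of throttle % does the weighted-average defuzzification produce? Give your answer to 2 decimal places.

R1 (z=81.0): steady=0.96, under=0.15; AND[min(a, b)] → w = 0.15
R2 (z=28.8): accelerating=0.42, ¬flat=1−0.28=0.72; AND[min(a, b)] → w = 0.42
R3 (z=86.0): over=0.11, accelerating=0.42, ¬flat=1−0.28=0.72; AND[min(a, b)] → w = 0.11
R4 (z=69.0): ¬flat=1−0.28=0.72, ¬steady=1−0.96=0.04; AND[min(a, b)] → w = 0.04
Weighted average = (0.15·81.0 + 0.42·28.8 + 0.11·86.0 + 0.04·69.0) / (0.15 + 0.42 + 0.11 + 0.04)
  = 36.4660 / 0.7200 = 50.65

50.65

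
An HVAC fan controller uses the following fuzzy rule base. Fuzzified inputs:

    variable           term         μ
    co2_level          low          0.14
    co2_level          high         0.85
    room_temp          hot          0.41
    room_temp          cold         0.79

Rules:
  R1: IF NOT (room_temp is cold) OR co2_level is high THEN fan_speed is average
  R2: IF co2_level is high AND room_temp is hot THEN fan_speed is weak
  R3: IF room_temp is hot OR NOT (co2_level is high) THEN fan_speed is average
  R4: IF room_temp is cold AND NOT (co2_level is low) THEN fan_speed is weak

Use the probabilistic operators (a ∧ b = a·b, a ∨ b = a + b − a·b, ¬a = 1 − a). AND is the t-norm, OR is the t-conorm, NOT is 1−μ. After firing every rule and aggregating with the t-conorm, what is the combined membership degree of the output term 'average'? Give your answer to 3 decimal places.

R1: ¬cold=1−0.79=0.21, high=0.85; OR[a + b − a·b] → w = 0.8815
R2: high=0.85, hot=0.41; AND[a·b] → w = 0.3485
R3: hot=0.41, ¬high=1−0.85=0.15; OR[a + b − a·b] → w = 0.4985
R4: cold=0.79, ¬low=1−0.14=0.86; AND[a·b] → w = 0.6794
Rules with consequent 'average': {R1, R3} → strengths 0.8815, 0.4985
Aggregate via t-conorm [a + b − a·b]: 0.9406

0.941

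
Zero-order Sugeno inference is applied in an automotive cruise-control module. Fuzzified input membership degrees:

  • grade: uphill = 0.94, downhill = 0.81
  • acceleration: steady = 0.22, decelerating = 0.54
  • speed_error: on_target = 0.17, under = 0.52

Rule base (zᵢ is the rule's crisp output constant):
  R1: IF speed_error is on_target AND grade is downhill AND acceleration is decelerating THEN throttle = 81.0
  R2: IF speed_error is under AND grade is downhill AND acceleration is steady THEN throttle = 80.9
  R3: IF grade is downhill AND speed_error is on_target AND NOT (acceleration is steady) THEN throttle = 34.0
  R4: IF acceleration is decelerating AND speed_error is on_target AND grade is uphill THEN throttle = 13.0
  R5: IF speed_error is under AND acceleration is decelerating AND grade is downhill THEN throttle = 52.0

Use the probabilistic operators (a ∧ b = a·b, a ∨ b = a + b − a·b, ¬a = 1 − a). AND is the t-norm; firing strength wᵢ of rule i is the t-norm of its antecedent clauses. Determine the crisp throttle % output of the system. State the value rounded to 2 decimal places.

51.21

R1 (z=81.0): on_target=0.17, downhill=0.81, decelerating=0.54; AND[a·b] → w = 0.0744
R2 (z=80.9): under=0.52, downhill=0.81, steady=0.22; AND[a·b] → w = 0.0927
R3 (z=34.0): downhill=0.81, on_target=0.17, ¬steady=1−0.22=0.78; AND[a·b] → w = 0.1074
R4 (z=13.0): decelerating=0.54, on_target=0.17, uphill=0.94; AND[a·b] → w = 0.0863
R5 (z=52.0): under=0.52, decelerating=0.54, downhill=0.81; AND[a·b] → w = 0.2274
Weighted average = (0.0744·81.0 + 0.0927·80.9 + 0.1074·34.0 + 0.0863·13.0 + 0.2274·52.0) / (0.0744 + 0.0927 + 0.1074 + 0.0863 + 0.2274)
  = 30.1204 / 0.5882 = 51.21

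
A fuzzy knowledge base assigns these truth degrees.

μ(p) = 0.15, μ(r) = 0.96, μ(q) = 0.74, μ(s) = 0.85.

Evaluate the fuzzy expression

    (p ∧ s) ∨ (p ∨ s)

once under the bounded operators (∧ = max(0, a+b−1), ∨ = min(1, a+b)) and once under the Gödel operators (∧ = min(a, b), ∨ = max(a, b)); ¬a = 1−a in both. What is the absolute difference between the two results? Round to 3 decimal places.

0.150

Under bounded:
  p ∧ s = max(0, a+b−1) on (0.15, 0.85) = 0.00
  p ∨ s = min(1, a+b) on (0.15, 0.85) = 1.00
  (p ∧ s) ∨ (p ∨ s) = min(1, a+b) on (0.00, 1.00) = 1.00
  → value = 1.0000
Under Gödel:
  p ∧ s = min(a, b) on (0.15, 0.85) = 0.15
  p ∨ s = max(a, b) on (0.15, 0.85) = 0.85
  (p ∧ s) ∨ (p ∨ s) = max(a, b) on (0.15, 0.85) = 0.85
  → value = 0.8500
|1.0000 − 0.8500| = 0.150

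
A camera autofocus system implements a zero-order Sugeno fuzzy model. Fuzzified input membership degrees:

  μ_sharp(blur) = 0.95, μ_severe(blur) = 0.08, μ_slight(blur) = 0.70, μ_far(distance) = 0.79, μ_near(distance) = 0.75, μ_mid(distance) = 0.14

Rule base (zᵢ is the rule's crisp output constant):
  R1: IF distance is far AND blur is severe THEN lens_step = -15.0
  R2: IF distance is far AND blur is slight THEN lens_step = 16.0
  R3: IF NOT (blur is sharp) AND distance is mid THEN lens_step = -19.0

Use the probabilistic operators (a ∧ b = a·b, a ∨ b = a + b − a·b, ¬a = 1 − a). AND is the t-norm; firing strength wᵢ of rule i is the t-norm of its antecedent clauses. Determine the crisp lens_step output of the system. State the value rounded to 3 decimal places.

R1 (z=-15.0): far=0.79, severe=0.08; AND[a·b] → w = 0.0632
R2 (z=16.0): far=0.79, slight=0.70; AND[a·b] → w = 0.5530
R3 (z=-19.0): ¬sharp=1−0.95=0.05, mid=0.14; AND[a·b] → w = 0.0070
Weighted average = (0.0632·-15.0 + 0.5530·16.0 + 0.0070·-19.0) / (0.0632 + 0.5530 + 0.0070)
  = 7.7670 / 0.6232 = 12.463

12.463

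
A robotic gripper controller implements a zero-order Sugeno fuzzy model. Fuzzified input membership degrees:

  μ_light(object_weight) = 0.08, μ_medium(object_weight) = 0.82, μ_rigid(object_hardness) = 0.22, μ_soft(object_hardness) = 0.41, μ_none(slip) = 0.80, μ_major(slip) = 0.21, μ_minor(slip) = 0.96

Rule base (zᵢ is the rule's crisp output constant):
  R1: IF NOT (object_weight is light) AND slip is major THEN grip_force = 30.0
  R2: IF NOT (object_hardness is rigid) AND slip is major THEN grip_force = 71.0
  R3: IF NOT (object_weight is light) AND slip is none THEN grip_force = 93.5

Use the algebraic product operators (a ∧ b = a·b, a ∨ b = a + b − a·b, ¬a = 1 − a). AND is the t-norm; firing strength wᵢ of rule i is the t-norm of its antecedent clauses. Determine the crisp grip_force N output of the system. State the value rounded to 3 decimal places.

R1 (z=30.0): ¬light=1−0.08=0.92, major=0.21; AND[a·b] → w = 0.1932
R2 (z=71.0): ¬rigid=1−0.22=0.78, major=0.21; AND[a·b] → w = 0.1638
R3 (z=93.5): ¬light=1−0.08=0.92, none=0.80; AND[a·b] → w = 0.7360
Weighted average = (0.1932·30.0 + 0.1638·71.0 + 0.7360·93.5) / (0.1932 + 0.1638 + 0.7360)
  = 86.2418 / 1.0930 = 78.904

78.904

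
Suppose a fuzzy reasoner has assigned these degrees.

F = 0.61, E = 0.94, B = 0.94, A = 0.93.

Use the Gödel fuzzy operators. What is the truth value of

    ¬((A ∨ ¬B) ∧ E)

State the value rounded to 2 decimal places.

¬B = 1 − 0.94 = 0.06
A ∨ ¬B = max(a, b) on (0.93, 0.06) = 0.93
(A ∨ ¬B) ∧ E = min(a, b) on (0.93, 0.94) = 0.93
¬((A ∨ ¬B) ∧ E) = 1 − 0.93 = 0.07

0.07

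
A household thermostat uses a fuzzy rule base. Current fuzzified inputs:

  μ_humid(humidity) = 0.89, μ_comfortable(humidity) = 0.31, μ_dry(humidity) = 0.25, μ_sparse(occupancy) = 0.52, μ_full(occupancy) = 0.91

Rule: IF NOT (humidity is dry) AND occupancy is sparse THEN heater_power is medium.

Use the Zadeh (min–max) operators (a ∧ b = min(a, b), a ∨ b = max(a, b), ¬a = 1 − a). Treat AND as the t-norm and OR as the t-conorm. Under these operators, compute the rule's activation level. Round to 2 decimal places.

firing strength: ¬dry=1−0.25=0.75, sparse=0.52; AND[min(a, b)] → w = 0.52

0.52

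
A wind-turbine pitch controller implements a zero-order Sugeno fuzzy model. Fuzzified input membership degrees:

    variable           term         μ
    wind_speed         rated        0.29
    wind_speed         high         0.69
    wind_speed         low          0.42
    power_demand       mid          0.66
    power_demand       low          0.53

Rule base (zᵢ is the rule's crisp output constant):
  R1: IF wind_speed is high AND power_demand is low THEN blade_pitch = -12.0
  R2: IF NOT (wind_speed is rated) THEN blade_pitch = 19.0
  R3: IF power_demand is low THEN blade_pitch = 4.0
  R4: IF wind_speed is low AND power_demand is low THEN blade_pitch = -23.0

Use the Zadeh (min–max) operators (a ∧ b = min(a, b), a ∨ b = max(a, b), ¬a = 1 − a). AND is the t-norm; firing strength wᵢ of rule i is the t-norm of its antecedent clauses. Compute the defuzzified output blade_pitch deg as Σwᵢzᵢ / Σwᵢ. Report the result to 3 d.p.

-0.187

R1 (z=-12.0): high=0.69, low=0.53; AND[min(a, b)] → w = 0.53
R2 (z=19.0): ¬rated=1−0.29=0.71 → w = 0.71
R3 (z=4.0): low=0.53 → w = 0.53
R4 (z=-23.0): low=0.42, low=0.53; AND[min(a, b)] → w = 0.42
Weighted average = (0.53·-12.0 + 0.71·19.0 + 0.53·4.0 + 0.42·-23.0) / (0.53 + 0.71 + 0.53 + 0.42)
  = -0.4100 / 2.1900 = -0.187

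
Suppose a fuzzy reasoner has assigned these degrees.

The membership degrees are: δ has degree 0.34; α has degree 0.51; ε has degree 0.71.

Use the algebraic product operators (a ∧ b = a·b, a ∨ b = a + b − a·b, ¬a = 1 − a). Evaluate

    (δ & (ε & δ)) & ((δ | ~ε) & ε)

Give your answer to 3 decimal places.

ε & δ = a·b on (0.7100, 0.3400) = 0.2414
δ & (ε & δ) = a·b on (0.3400, 0.2414) = 0.0821
~ε = 1 − 0.7100 = 0.2900
δ | ~ε = a + b − a·b on (0.3400, 0.2900) = 0.5314
(δ | ~ε) & ε = a·b on (0.5314, 0.7100) = 0.3773
(δ & (ε & δ)) & ((δ | ~ε) & ε) = a·b on (0.0821, 0.3773) = 0.0310

0.031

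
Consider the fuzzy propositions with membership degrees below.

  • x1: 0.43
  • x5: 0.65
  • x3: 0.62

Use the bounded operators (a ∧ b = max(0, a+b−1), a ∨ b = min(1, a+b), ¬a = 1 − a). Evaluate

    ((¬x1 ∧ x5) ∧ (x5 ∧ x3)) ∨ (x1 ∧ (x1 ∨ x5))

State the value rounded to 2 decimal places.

¬x1 = 1 − 0.43 = 0.57
¬x1 ∧ x5 = max(0, a+b−1) on (0.57, 0.65) = 0.22
x5 ∧ x3 = max(0, a+b−1) on (0.65, 0.62) = 0.27
(¬x1 ∧ x5) ∧ (x5 ∧ x3) = max(0, a+b−1) on (0.22, 0.27) = 0.00
x1 ∨ x5 = min(1, a+b) on (0.43, 0.65) = 1.00
x1 ∧ (x1 ∨ x5) = max(0, a+b−1) on (0.43, 1.00) = 0.43
((¬x1 ∧ x5) ∧ (x5 ∧ x3)) ∨ (x1 ∧ (x1 ∨ x5)) = min(1, a+b) on (0.00, 0.43) = 0.43

0.43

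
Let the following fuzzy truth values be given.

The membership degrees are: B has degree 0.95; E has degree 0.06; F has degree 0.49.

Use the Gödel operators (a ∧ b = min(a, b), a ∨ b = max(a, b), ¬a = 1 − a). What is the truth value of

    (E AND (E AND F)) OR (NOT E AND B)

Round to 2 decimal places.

E AND F = min(a, b) on (0.06, 0.49) = 0.06
E AND (E AND F) = min(a, b) on (0.06, 0.06) = 0.06
NOT E = 1 − 0.06 = 0.94
NOT E AND B = min(a, b) on (0.94, 0.95) = 0.94
(E AND (E AND F)) OR (NOT E AND B) = max(a, b) on (0.06, 0.94) = 0.94

0.94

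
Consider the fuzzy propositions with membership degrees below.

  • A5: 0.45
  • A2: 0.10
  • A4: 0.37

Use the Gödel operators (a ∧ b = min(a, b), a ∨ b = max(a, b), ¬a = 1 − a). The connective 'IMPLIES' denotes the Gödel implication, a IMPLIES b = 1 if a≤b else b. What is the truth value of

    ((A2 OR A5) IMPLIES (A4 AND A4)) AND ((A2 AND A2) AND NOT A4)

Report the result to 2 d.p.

0.10

A2 OR A5 = max(a, b) on (0.10, 0.45) = 0.45
A4 AND A4 = min(a, b) on (0.37, 0.37) = 0.37
(A2 OR A5) IMPLIES (A4 AND A4)  [Gödel: 1 if a≤b else b] with a=0.45, b=0.37 → 0.37
A2 AND A2 = min(a, b) on (0.10, 0.10) = 0.10
NOT A4 = 1 − 0.37 = 0.63
(A2 AND A2) AND NOT A4 = min(a, b) on (0.10, 0.63) = 0.10
((A2 OR A5) IMPLIES (A4 AND A4)) AND ((A2 AND A2) AND NOT A4) = min(a, b) on (0.37, 0.10) = 0.10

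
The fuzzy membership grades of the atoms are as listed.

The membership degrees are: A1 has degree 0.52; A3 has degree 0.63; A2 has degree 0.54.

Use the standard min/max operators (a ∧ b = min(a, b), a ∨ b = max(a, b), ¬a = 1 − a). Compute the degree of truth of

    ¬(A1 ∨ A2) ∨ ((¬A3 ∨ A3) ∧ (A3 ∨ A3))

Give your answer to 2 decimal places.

0.63

A1 ∨ A2 = max(a, b) on (0.52, 0.54) = 0.54
¬(A1 ∨ A2) = 1 − 0.54 = 0.46
¬A3 = 1 − 0.63 = 0.37
¬A3 ∨ A3 = max(a, b) on (0.37, 0.63) = 0.63
A3 ∨ A3 = max(a, b) on (0.63, 0.63) = 0.63
(¬A3 ∨ A3) ∧ (A3 ∨ A3) = min(a, b) on (0.63, 0.63) = 0.63
¬(A1 ∨ A2) ∨ ((¬A3 ∨ A3) ∧ (A3 ∨ A3)) = max(a, b) on (0.46, 0.63) = 0.63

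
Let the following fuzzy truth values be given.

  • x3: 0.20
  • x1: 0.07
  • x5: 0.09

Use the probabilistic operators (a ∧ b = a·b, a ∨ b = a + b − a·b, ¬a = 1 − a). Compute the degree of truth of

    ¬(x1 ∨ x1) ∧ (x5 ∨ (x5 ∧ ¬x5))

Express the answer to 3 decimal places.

0.142

x1 ∨ x1 = a + b − a·b on (0.0700, 0.0700) = 0.1351
¬(x1 ∨ x1) = 1 − 0.1351 = 0.8649
¬x5 = 1 − 0.0900 = 0.9100
x5 ∧ ¬x5 = a·b on (0.0900, 0.9100) = 0.0819
x5 ∨ (x5 ∧ ¬x5) = a + b − a·b on (0.0900, 0.0819) = 0.1645
¬(x1 ∨ x1) ∧ (x5 ∨ (x5 ∧ ¬x5)) = a·b on (0.8649, 0.1645) = 0.1423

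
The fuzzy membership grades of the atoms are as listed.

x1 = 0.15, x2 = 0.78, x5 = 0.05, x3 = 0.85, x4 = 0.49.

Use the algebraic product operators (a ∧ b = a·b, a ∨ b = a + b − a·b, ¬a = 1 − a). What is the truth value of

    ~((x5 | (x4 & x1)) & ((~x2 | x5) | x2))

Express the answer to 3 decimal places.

0.900

x4 & x1 = a·b on (0.4900, 0.1500) = 0.0735
x5 | (x4 & x1) = a + b − a·b on (0.0500, 0.0735) = 0.1198
~x2 = 1 − 0.7800 = 0.2200
~x2 | x5 = a + b − a·b on (0.2200, 0.0500) = 0.2590
(~x2 | x5) | x2 = a + b − a·b on (0.2590, 0.7800) = 0.8370
(x5 | (x4 & x1)) & ((~x2 | x5) | x2) = a·b on (0.1198, 0.8370) = 0.1003
~((x5 | (x4 & x1)) & ((~x2 | x5) | x2)) = 1 − 0.1003 = 0.8997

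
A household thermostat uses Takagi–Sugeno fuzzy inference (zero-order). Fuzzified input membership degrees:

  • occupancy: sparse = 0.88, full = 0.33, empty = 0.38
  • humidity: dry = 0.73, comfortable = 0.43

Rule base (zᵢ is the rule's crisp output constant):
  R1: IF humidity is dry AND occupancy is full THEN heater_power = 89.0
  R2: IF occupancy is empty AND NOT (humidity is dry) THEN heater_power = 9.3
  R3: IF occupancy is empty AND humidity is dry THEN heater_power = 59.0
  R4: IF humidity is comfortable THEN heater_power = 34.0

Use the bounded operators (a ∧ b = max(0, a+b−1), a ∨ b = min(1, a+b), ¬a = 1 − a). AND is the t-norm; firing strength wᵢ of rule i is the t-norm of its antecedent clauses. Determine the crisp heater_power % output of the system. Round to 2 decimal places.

R1 (z=89.0): dry=0.73, full=0.33; AND[max(0, a+b−1)] → w = 0.06
R2 (z=9.3): empty=0.38, ¬dry=1−0.73=0.27; AND[max(0, a+b−1)] → w = 0.00
R3 (z=59.0): empty=0.38, dry=0.73; AND[max(0, a+b−1)] → w = 0.11
R4 (z=34.0): comfortable=0.43 → w = 0.43
Weighted average = (0.06·89.0 + 0.00·9.3 + 0.11·59.0 + 0.43·34.0) / (0.06 + 0.00 + 0.11 + 0.43)
  = 26.4500 / 0.6000 = 44.08

44.08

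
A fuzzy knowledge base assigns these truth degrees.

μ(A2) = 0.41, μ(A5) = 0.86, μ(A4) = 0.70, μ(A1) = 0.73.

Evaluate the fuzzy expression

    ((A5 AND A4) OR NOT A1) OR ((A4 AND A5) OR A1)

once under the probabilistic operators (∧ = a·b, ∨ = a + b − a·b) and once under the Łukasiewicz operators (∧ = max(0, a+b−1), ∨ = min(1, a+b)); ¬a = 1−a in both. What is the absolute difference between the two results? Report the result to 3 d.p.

0.031

Under probabilistic:
  A5 AND A4 = a·b on (0.8600, 0.7000) = 0.6020
  NOT A1 = 1 − 0.7300 = 0.2700
  (A5 AND A4) OR NOT A1 = a + b − a·b on (0.6020, 0.2700) = 0.7095
  A4 AND A5 = a·b on (0.7000, 0.8600) = 0.6020
  (A4 AND A5) OR A1 = a + b − a·b on (0.6020, 0.7300) = 0.8925
  ((A5 AND A4) OR NOT A1) OR ((A4 AND A5) OR A1) = a + b − a·b on (0.7095, 0.8925) = 0.9688
  → value = 0.9688
Under Łukasiewicz:
  A5 AND A4 = max(0, a+b−1) on (0.86, 0.70) = 0.56
  NOT A1 = 1 − 0.73 = 0.27
  (A5 AND A4) OR NOT A1 = min(1, a+b) on (0.56, 0.27) = 0.83
  A4 AND A5 = max(0, a+b−1) on (0.70, 0.86) = 0.56
  (A4 AND A5) OR A1 = min(1, a+b) on (0.56, 0.73) = 1.00
  ((A5 AND A4) OR NOT A1) OR ((A4 AND A5) OR A1) = min(1, a+b) on (0.83, 1.00) = 1.00
  → value = 1.0000
|0.9688 − 1.0000| = 0.031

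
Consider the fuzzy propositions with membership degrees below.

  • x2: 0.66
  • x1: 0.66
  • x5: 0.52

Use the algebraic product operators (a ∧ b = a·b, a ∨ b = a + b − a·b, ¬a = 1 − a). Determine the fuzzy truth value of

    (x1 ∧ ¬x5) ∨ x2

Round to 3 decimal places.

¬x5 = 1 − 0.5200 = 0.4800
x1 ∧ ¬x5 = a·b on (0.6600, 0.4800) = 0.3168
(x1 ∧ ¬x5) ∨ x2 = a + b − a·b on (0.3168, 0.6600) = 0.7677

0.768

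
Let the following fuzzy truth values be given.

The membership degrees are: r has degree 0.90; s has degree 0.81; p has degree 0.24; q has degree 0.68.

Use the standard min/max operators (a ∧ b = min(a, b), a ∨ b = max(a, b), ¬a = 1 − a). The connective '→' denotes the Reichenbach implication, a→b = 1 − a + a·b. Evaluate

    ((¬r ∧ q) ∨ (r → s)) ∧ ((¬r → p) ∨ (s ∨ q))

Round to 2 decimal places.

¬r = 1 − 0.90 = 0.10
¬r ∧ q = min(a, b) on (0.10, 0.68) = 0.10
r → s  [Reichenbach: 1 − a + a·b] with a=0.90, b=0.81 → 0.83
(¬r ∧ q) ∨ (r → s) = max(a, b) on (0.10, 0.83) = 0.83
¬r = 1 − 0.90 = 0.10
¬r → p  [Reichenbach: 1 − a + a·b] with a=0.10, b=0.24 → 0.92
s ∨ q = max(a, b) on (0.81, 0.68) = 0.81
(¬r → p) ∨ (s ∨ q) = max(a, b) on (0.92, 0.81) = 0.92
((¬r ∧ q) ∨ (r → s)) ∧ ((¬r → p) ∨ (s ∨ q)) = min(a, b) on (0.83, 0.92) = 0.83

0.83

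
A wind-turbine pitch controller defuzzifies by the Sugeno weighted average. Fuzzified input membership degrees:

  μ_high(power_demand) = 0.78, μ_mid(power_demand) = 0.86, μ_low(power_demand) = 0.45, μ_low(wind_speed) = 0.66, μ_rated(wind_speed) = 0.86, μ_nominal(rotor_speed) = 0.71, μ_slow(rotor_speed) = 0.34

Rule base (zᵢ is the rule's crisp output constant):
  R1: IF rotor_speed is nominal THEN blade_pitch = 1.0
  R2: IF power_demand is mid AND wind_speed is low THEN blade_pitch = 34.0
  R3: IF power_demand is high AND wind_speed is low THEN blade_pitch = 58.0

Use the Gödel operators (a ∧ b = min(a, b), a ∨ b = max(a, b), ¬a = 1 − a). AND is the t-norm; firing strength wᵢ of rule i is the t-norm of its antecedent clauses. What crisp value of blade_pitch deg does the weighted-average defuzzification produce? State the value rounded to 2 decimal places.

30.26

R1 (z=1.0): nominal=0.71 → w = 0.71
R2 (z=34.0): mid=0.86, low=0.66; AND[min(a, b)] → w = 0.66
R3 (z=58.0): high=0.78, low=0.66; AND[min(a, b)] → w = 0.66
Weighted average = (0.71·1.0 + 0.66·34.0 + 0.66·58.0) / (0.71 + 0.66 + 0.66)
  = 61.4300 / 2.0300 = 30.26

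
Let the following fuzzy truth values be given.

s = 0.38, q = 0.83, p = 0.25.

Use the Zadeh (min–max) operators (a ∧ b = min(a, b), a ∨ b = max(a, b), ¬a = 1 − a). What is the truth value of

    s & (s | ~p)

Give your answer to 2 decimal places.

0.38

~p = 1 − 0.25 = 0.75
s | ~p = max(a, b) on (0.38, 0.75) = 0.75
s & (s | ~p) = min(a, b) on (0.38, 0.75) = 0.38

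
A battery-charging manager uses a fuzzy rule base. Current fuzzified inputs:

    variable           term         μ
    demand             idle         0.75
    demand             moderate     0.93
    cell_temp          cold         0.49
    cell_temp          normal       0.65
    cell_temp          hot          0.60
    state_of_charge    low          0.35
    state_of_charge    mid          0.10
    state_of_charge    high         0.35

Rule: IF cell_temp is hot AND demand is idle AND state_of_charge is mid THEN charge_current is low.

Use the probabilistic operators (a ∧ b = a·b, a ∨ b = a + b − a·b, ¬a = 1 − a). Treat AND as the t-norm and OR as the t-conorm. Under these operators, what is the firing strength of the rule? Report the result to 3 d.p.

firing strength: hot=0.60, idle=0.75, mid=0.10; AND[a·b] → w = 0.0450

0.045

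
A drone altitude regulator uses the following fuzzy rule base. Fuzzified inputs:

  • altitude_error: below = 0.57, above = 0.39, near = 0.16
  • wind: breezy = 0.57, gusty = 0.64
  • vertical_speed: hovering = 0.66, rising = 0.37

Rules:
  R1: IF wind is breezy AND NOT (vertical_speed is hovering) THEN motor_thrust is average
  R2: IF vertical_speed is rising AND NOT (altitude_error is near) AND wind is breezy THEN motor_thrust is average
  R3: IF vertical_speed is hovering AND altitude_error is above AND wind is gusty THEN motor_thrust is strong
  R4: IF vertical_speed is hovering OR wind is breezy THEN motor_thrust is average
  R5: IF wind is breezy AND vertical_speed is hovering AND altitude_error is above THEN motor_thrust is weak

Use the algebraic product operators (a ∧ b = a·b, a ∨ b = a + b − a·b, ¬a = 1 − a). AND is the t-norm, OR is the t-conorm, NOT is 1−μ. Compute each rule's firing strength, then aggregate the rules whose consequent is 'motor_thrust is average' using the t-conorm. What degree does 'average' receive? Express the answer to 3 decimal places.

0.903

R1: breezy=0.57, ¬hovering=1−0.66=0.34; AND[a·b] → w = 0.1938
R2: rising=0.37, ¬near=1−0.16=0.84, breezy=0.57; AND[a·b] → w = 0.1772
R3: hovering=0.66, above=0.39, gusty=0.64; AND[a·b] → w = 0.1647
R4: hovering=0.66, breezy=0.57; OR[a + b − a·b] → w = 0.8538
R5: breezy=0.57, hovering=0.66, above=0.39; AND[a·b] → w = 0.1467
Rules with consequent 'average': {R1, R2, R4} → strengths 0.1938, 0.1772, 0.8538
Aggregate via t-conorm [a + b − a·b]: 0.9030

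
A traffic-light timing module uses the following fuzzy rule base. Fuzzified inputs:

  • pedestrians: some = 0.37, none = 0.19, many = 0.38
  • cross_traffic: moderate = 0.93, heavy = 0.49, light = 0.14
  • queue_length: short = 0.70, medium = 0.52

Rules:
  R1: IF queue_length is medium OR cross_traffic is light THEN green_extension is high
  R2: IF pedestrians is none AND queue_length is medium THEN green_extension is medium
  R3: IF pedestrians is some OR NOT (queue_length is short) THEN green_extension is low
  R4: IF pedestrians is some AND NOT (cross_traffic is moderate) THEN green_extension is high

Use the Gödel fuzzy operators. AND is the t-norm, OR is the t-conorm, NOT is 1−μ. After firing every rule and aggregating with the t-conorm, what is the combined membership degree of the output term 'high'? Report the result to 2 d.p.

0.52

R1: medium=0.52, light=0.14; OR[max(a, b)] → w = 0.52
R2: none=0.19, medium=0.52; AND[min(a, b)] → w = 0.19
R3: some=0.37, ¬short=1−0.70=0.30; OR[max(a, b)] → w = 0.37
R4: some=0.37, ¬moderate=1−0.93=0.07; AND[min(a, b)] → w = 0.07
Rules with consequent 'high': {R1, R4} → strengths 0.52, 0.07
Aggregate via t-conorm [max(a, b)]: 0.52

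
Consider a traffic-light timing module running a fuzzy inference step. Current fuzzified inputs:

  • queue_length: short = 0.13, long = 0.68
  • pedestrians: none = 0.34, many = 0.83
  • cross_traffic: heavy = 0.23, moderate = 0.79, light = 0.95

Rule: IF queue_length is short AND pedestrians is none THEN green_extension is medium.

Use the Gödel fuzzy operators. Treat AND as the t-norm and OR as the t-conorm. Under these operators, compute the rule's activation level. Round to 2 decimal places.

0.13

firing strength: short=0.13, none=0.34; AND[min(a, b)] → w = 0.13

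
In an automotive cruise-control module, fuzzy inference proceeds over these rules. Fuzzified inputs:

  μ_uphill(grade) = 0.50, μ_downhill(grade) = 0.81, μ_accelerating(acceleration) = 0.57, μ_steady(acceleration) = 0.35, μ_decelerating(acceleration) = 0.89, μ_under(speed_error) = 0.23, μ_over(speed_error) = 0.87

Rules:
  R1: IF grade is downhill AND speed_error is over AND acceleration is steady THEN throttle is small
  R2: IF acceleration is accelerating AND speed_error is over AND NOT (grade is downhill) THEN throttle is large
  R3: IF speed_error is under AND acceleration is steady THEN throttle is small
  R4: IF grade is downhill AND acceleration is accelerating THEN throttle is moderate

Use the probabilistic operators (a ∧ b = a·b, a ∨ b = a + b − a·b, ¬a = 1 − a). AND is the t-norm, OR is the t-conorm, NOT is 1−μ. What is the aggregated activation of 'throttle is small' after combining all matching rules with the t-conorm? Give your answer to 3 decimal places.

0.307

R1: downhill=0.81, over=0.87, steady=0.35; AND[a·b] → w = 0.2466
R2: accelerating=0.57, over=0.87, ¬downhill=1−0.81=0.19; AND[a·b] → w = 0.0942
R3: under=0.23, steady=0.35; AND[a·b] → w = 0.0805
R4: downhill=0.81, accelerating=0.57; AND[a·b] → w = 0.4617
Rules with consequent 'small': {R1, R3} → strengths 0.2466, 0.0805
Aggregate via t-conorm [a + b − a·b]: 0.3073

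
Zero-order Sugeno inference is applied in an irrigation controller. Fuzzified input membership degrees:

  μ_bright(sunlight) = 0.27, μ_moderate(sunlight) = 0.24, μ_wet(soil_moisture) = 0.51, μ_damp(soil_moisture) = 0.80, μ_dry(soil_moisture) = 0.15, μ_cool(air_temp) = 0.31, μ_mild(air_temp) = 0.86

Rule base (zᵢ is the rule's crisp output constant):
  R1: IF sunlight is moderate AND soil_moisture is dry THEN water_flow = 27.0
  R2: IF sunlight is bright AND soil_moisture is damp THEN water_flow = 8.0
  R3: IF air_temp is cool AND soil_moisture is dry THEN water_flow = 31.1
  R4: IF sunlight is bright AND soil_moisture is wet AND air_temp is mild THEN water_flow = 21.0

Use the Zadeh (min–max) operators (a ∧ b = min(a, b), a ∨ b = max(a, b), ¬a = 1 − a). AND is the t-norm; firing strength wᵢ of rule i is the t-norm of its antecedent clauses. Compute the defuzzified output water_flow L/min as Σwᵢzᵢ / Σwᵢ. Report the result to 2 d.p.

19.70

R1 (z=27.0): moderate=0.24, dry=0.15; AND[min(a, b)] → w = 0.15
R2 (z=8.0): bright=0.27, damp=0.80; AND[min(a, b)] → w = 0.27
R3 (z=31.1): cool=0.31, dry=0.15; AND[min(a, b)] → w = 0.15
R4 (z=21.0): bright=0.27, wet=0.51, mild=0.86; AND[min(a, b)] → w = 0.27
Weighted average = (0.15·27.0 + 0.27·8.0 + 0.15·31.1 + 0.27·21.0) / (0.15 + 0.27 + 0.15 + 0.27)
  = 16.5450 / 0.8400 = 19.70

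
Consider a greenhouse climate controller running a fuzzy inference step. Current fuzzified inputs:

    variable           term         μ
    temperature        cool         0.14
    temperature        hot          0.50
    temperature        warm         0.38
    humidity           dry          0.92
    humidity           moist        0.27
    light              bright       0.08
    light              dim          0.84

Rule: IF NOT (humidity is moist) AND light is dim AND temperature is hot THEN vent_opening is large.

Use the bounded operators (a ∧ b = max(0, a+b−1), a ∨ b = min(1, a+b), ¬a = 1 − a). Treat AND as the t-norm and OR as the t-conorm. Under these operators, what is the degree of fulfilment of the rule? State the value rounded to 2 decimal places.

0.07

firing strength: ¬moist=1−0.27=0.73, dim=0.84, hot=0.50; AND[max(0, a+b−1)] → w = 0.07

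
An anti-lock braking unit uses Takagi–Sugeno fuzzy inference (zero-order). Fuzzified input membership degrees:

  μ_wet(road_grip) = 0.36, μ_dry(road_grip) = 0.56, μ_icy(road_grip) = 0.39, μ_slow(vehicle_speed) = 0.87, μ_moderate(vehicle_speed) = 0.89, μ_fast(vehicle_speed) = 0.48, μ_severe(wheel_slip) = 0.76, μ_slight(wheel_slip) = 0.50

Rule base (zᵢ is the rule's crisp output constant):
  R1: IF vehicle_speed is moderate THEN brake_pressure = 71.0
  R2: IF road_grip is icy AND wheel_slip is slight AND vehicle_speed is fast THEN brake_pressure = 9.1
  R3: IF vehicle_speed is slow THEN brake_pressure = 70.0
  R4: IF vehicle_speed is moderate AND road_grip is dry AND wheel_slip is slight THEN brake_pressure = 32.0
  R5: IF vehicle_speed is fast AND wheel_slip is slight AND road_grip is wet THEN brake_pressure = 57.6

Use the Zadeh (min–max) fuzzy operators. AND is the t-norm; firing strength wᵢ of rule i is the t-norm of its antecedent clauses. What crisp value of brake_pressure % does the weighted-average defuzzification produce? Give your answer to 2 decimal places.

54.61

R1 (z=71.0): moderate=0.89 → w = 0.89
R2 (z=9.1): icy=0.39, slight=0.50, fast=0.48; AND[min(a, b)] → w = 0.39
R3 (z=70.0): slow=0.87 → w = 0.87
R4 (z=32.0): moderate=0.89, dry=0.56, slight=0.50; AND[min(a, b)] → w = 0.50
R5 (z=57.6): fast=0.48, slight=0.50, wet=0.36; AND[min(a, b)] → w = 0.36
Weighted average = (0.89·71.0 + 0.39·9.1 + 0.87·70.0 + 0.50·32.0 + 0.36·57.6) / (0.89 + 0.39 + 0.87 + 0.50 + 0.36)
  = 164.3750 / 3.0100 = 54.61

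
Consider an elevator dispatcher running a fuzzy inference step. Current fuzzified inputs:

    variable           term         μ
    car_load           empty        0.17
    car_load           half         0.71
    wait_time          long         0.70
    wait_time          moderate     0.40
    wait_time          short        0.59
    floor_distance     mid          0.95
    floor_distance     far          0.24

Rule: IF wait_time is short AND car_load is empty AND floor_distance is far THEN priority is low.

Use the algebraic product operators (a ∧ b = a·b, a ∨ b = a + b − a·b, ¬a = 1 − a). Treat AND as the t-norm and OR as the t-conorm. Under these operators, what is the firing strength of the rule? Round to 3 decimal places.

0.024

firing strength: short=0.59, empty=0.17, far=0.24; AND[a·b] → w = 0.0241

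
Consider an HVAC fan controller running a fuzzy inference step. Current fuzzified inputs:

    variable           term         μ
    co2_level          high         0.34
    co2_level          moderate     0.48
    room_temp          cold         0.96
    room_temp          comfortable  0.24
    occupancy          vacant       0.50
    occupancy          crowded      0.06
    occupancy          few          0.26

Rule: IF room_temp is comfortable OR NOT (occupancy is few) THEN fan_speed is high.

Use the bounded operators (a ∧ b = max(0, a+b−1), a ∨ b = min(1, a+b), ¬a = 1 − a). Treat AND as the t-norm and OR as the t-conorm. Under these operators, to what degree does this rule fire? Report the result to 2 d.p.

0.98

firing strength: comfortable=0.24, ¬few=1−0.26=0.74; OR[min(1, a+b)] → w = 0.98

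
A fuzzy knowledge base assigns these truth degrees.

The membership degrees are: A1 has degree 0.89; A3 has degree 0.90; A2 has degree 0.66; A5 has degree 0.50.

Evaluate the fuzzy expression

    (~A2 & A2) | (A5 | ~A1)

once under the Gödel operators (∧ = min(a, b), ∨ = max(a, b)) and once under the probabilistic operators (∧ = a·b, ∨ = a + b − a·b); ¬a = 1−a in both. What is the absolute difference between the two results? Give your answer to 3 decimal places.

Under Gödel:
  ~A2 = 1 − 0.66 = 0.34
  ~A2 & A2 = min(a, b) on (0.34, 0.66) = 0.34
  ~A1 = 1 − 0.89 = 0.11
  A5 | ~A1 = max(a, b) on (0.50, 0.11) = 0.50
  (~A2 & A2) | (A5 | ~A1) = max(a, b) on (0.34, 0.50) = 0.50
  → value = 0.5000
Under probabilistic:
  ~A2 = 1 − 0.6600 = 0.3400
  ~A2 & A2 = a·b on (0.3400, 0.6600) = 0.2244
  ~A1 = 1 − 0.8900 = 0.1100
  A5 | ~A1 = a + b − a·b on (0.5000, 0.1100) = 0.5550
  (~A2 & A2) | (A5 | ~A1) = a + b − a·b on (0.2244, 0.5550) = 0.6549
  → value = 0.6549
|0.5000 − 0.6549| = 0.155

0.155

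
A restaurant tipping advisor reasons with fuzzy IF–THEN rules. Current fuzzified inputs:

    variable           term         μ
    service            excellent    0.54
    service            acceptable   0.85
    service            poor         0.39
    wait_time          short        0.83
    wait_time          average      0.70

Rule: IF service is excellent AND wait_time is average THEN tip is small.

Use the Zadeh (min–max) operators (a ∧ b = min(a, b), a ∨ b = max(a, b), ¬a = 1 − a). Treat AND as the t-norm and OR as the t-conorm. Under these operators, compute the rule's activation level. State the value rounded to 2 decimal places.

firing strength: excellent=0.54, average=0.70; AND[min(a, b)] → w = 0.54

0.54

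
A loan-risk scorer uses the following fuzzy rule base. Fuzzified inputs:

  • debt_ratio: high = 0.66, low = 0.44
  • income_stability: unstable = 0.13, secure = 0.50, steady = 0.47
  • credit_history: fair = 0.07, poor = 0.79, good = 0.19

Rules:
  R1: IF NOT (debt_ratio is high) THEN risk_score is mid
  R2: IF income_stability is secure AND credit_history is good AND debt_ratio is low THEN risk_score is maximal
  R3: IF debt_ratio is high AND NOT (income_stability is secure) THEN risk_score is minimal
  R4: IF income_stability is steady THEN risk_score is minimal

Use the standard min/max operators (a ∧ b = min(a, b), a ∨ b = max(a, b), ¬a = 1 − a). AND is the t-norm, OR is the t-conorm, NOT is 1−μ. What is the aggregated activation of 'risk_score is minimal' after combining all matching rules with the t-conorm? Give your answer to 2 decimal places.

0.50

R1: ¬high=1−0.66=0.34 → w = 0.34
R2: secure=0.50, good=0.19, low=0.44; AND[min(a, b)] → w = 0.19
R3: high=0.66, ¬secure=1−0.50=0.50; AND[min(a, b)] → w = 0.50
R4: steady=0.47 → w = 0.47
Rules with consequent 'minimal': {R3, R4} → strengths 0.50, 0.47
Aggregate via t-conorm [max(a, b)]: 0.50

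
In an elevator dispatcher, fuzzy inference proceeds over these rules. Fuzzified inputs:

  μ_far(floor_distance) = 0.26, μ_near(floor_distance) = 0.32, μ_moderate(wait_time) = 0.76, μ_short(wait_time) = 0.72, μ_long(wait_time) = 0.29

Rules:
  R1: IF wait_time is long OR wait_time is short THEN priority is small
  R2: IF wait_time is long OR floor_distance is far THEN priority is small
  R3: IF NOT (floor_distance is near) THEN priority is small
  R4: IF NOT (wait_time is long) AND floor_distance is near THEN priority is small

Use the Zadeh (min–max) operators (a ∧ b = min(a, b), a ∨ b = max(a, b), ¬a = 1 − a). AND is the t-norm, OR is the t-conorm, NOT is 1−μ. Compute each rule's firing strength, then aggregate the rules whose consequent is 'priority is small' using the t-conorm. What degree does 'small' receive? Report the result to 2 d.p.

0.72

R1: long=0.29, short=0.72; OR[max(a, b)] → w = 0.72
R2: long=0.29, far=0.26; OR[max(a, b)] → w = 0.29
R3: ¬near=1−0.32=0.68 → w = 0.68
R4: ¬long=1−0.29=0.71, near=0.32; AND[min(a, b)] → w = 0.32
Rules with consequent 'small': {R1, R2, R3, R4} → strengths 0.72, 0.29, 0.68, 0.32
Aggregate via t-conorm [max(a, b)]: 0.72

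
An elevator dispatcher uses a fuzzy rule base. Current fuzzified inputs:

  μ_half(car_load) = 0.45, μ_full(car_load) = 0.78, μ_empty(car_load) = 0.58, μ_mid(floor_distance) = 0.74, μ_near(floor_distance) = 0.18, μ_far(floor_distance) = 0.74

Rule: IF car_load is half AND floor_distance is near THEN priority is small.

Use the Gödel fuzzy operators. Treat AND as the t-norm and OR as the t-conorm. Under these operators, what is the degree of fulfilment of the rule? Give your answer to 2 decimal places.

0.18

firing strength: half=0.45, near=0.18; AND[min(a, b)] → w = 0.18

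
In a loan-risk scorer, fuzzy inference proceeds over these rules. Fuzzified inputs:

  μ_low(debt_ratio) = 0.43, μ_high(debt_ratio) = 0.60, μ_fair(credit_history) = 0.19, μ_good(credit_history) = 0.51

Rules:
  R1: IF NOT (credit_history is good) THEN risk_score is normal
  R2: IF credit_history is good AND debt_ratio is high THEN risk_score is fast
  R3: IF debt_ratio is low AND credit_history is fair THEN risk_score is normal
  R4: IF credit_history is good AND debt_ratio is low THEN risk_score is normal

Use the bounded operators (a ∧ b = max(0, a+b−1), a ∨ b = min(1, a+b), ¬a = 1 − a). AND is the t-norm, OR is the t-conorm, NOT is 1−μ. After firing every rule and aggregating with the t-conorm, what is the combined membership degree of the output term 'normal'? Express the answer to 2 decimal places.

0.49

R1: ¬good=1−0.51=0.49 → w = 0.49
R2: good=0.51, high=0.60; AND[max(0, a+b−1)] → w = 0.11
R3: low=0.43, fair=0.19; AND[max(0, a+b−1)] → w = 0.00
R4: good=0.51, low=0.43; AND[max(0, a+b−1)] → w = 0.00
Rules with consequent 'normal': {R1, R3, R4} → strengths 0.49, 0.00, 0.00
Aggregate via t-conorm [min(1, a+b)]: 0.49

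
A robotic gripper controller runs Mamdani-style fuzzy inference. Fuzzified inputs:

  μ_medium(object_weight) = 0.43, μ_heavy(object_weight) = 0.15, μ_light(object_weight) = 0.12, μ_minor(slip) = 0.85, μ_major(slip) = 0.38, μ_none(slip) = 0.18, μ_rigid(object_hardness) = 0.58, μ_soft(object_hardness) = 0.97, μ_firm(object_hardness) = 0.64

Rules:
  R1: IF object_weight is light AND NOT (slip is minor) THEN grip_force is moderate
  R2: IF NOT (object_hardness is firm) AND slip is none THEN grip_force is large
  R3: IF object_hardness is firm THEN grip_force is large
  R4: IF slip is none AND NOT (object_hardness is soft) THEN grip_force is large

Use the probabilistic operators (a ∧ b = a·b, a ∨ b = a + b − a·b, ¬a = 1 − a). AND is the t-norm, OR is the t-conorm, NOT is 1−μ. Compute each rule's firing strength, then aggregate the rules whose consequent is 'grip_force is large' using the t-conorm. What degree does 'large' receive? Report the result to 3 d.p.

0.665

R1: light=0.12, ¬minor=1−0.85=0.15; AND[a·b] → w = 0.0180
R2: ¬firm=1−0.64=0.36, none=0.18; AND[a·b] → w = 0.0648
R3: firm=0.64 → w = 0.6400
R4: none=0.18, ¬soft=1−0.97=0.03; AND[a·b] → w = 0.0054
Rules with consequent 'large': {R2, R3, R4} → strengths 0.0648, 0.6400, 0.0054
Aggregate via t-conorm [a + b − a·b]: 0.6651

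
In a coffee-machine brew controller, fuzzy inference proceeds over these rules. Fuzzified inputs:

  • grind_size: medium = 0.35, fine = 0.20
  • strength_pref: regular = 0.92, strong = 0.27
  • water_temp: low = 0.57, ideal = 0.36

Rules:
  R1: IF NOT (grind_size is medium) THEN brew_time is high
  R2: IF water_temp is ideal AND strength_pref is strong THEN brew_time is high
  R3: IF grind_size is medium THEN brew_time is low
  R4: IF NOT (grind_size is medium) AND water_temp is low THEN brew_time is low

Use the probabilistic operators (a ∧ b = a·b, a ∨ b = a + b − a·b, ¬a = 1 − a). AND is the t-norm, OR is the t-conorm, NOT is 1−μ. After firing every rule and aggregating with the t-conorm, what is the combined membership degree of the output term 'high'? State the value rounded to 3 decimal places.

0.684

R1: ¬medium=1−0.35=0.65 → w = 0.6500
R2: ideal=0.36, strong=0.27; AND[a·b] → w = 0.0972
R3: medium=0.35 → w = 0.3500
R4: ¬medium=1−0.35=0.65, low=0.57; AND[a·b] → w = 0.3705
Rules with consequent 'high': {R1, R2} → strengths 0.6500, 0.0972
Aggregate via t-conorm [a + b − a·b]: 0.6840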